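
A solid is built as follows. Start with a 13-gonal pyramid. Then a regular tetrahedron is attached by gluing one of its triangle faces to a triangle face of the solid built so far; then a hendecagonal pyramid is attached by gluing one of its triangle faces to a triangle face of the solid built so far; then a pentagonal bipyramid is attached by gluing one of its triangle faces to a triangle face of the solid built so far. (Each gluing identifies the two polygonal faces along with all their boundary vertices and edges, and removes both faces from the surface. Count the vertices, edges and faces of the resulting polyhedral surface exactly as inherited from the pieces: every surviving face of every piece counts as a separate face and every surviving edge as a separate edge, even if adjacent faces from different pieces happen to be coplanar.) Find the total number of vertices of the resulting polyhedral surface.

28

A 13-gonal pyramid: V=14, E=26, F=14.
Attach a regular tetrahedron (V=4, E=6, F=4) along a 3-gon: merge 3 vertices and 3 edges, delete both glued faces → V=15, E=29, F=16.
Attach a hendecagonal pyramid (V=12, E=22, F=12) along a 3-gon: merge 3 vertices and 3 edges, delete both glued faces → V=24, E=48, F=26.
Attach a pentagonal bipyramid (V=7, E=15, F=10) along a 3-gon: merge 3 vertices and 3 edges, delete both glued faces → V=28, E=60, F=34.
Check: V − E + F = 28 − 60 + 34 = 2.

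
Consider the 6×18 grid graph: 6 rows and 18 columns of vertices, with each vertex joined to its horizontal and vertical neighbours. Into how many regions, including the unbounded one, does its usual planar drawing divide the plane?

86

The grid has V = 6·18 = 108 vertices and E = 6·17 + 18·5 = 192 edges.
F = 2 − V + E = 2 − 108 + 192 = 86.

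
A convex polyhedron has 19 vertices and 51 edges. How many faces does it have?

Here V − E + F = 2.
F = 2 − V + E = 2 − 19 + 51 = 34.

34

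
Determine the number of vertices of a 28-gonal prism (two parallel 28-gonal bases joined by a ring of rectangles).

A prism on an n-gon has two n-gon bases and n rectangular sides: V = 2·28 = 56, E = 3·28 = 84, F = 28 + 2 = 30.

56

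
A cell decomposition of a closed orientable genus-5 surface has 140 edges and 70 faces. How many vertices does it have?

62

For a closed orientable surface of genus 5, χ = 2 − 2·5 = -8.
V = -8 + E − F = -8 + 140 − 70 = 62.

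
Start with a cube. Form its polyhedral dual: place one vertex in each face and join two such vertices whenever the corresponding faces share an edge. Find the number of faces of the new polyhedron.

The base solid has V = 8, E = 12, F = 6.
The dual swaps V and F and preserves E: V′ = F = 6, E′ = E = 12, F′ = V = 8.

8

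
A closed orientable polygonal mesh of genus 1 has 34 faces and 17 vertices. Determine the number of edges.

For a closed orientable surface of genus 1, χ = 2 − 2·1 = 0.
E = V + F − (0) = 17 + 34 − (0) = 51.

51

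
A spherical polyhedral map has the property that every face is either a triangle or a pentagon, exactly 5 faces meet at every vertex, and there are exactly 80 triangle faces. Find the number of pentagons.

12

Let x be the number of pentagons; then F = 80 + x.
Edge–face incidences: 2E = 3·80 + 5·x = 240 + 5x.
Every vertex has degree 5, so 5V = 2E.
Euler: V − E + F = 2 ⇒ (2E)/5 − E + (80 + x) = 2.
Multiply by 10: 2·(2E) − 5·(2E) + 10·(80 + x) = 20, i.e. 800 + 10x − 3·(240 + 5x) = 20.
Collecting terms: −5x + 80 = 20, so −5x = −60, so x = 12.
Then 2E = 240 + 5·12 = 300, so E = 150, V = 2E/5 = 60, F = 80 + 12 = 92.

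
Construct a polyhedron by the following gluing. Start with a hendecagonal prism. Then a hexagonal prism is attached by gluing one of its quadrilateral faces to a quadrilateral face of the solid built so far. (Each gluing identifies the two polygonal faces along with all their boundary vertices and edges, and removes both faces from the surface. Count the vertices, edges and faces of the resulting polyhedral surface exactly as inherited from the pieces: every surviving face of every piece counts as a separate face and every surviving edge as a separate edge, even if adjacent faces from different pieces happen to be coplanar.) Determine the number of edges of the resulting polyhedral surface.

A hendecagonal prism: V=22, E=33, F=13.
Attach a hexagonal prism (V=12, E=18, F=8) along a 4-gon: merge 4 vertices and 4 edges, delete both glued faces → V=30, E=47, F=19.
Check: V − E + F = 30 − 47 + 19 = 2.

47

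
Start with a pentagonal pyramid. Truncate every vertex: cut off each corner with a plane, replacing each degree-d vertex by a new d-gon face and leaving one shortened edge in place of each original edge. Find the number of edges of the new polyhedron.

The base solid has V = 6, E = 10, F = 6.
Truncation replaces each original edge-end by a new vertex, so V′ = 2E = 20.
Each original edge survives, and each old vertex of degree d contributes d new edges; summing degrees gives Σd = 2E, so E′ = E + 2E = 3E = 30.
Each original face survives and each original vertex becomes one new face: F′ = F + V = 12.

30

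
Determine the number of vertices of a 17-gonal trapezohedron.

36

The n-trapezohedron (dual of the n-antiprism) has V = 2·17 + 2 = 36, E = 4·17 = 68, F = 2·17 = 34.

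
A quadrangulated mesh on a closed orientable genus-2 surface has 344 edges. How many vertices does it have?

170

χ = 2 − 2·2 = -2, and every face is a square so 4F = 2E.
F = 2E/4 = 172. Then V = -2 + E − F = -2 + 344 − 172 = 170.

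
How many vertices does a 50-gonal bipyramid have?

52

A bipyramid over an n-gon has 2n triangular faces and n + 2 vertices: V = 50 + 2 = 52, E = 3·50 = 150, F = 2·50 = 100.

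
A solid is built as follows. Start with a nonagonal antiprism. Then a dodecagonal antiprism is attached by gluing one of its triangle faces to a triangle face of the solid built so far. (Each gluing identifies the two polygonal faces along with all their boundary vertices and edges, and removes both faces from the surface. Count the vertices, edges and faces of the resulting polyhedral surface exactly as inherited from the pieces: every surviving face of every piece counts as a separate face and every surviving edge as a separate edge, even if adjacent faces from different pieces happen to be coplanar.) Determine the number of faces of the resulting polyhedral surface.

44

A nonagonal antiprism: V=18, E=36, F=20.
Attach a dodecagonal antiprism (V=24, E=48, F=26) along a 3-gon: merge 3 vertices and 3 edges, delete both glued faces → V=39, E=81, F=44.
Check: V − E + F = 39 − 81 + 44 = 2.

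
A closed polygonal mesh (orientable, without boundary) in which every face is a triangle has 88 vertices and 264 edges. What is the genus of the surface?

1

Every face is a triangle and each edge borders two faces, so 3F = 2·264, giving F = 176.
χ = V − E + F = 88 − 264 + 176 = 0.
For a closed orientable surface χ = 2 − 2g, so g = (2 − (0))/2 = 1.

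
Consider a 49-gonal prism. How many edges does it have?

A prism on an n-gon has two n-gon bases and n rectangular sides: V = 2·49 = 98, E = 3·49 = 147, F = 49 + 2 = 51.

147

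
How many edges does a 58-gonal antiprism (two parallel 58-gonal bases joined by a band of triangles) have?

232

An antiprism on an n-gon has two n-gon caps and 2n triangles: V = 2·58 = 116, E = 4·58 = 232, F = 2·58 + 2 = 118.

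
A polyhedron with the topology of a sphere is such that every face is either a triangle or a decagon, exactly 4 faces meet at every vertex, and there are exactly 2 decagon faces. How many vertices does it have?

20

Let x be the number of triangles; then F = 2 + x.
Edge–face incidences: 2E = 10·2 + 3·x = 20 + 3x.
Every vertex has degree 4, so 4V = 2E.
Euler: V − E + F = 2 ⇒ (2E)/4 − E + (2 + x) = 2.
Multiply by 8: 2·(2E) − 4·(2E) + 8·(2 + x) = 16, i.e. 16 + 8x − 2·(20 + 3x) = 16.
Collecting terms: 2x − 24 = 16, so 2x = 40, so x = 20.
Then 2E = 20 + 3·20 = 80, so E = 40, V = 2E/4 = 20, F = 2 + 20 = 22.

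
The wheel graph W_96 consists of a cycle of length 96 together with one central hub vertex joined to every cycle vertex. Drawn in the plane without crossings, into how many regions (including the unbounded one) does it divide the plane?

W_96 has V = 96 + 1 = 97 vertices and E = 2·96 = 192 edges.
By Euler's formula F = 2 − V + E = 2 − 97 + 192 = 97.

97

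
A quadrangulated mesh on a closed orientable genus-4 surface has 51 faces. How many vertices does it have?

χ = 2 − 2·4 = -6, and every face is a square so 4F = 2E.
E = 4·51/2 = 102. Then V = -6 + E − F = -6 + 102 − 51 = 45.

45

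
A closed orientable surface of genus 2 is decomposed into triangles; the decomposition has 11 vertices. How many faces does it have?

χ = 2 − 2·2 = -2, and every face is a triangle so 3F = 2E.
V − E + F = -2 with E = 3F/2 gives 11 − (3/2 − 1)·F = -2, so F = 26 and E = 39.

26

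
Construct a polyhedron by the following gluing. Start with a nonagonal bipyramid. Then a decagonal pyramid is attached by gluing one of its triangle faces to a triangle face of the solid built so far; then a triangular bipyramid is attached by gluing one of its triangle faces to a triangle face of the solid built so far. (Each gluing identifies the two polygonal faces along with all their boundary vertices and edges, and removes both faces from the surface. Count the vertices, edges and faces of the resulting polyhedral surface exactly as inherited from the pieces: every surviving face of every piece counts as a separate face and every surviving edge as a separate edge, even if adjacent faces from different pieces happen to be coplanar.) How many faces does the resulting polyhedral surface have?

31

A nonagonal bipyramid: V=11, E=27, F=18.
Attach a decagonal pyramid (V=11, E=20, F=11) along a 3-gon: merge 3 vertices and 3 edges, delete both glued faces → V=19, E=44, F=27.
Attach a triangular bipyramid (V=5, E=9, F=6) along a 3-gon: merge 3 vertices and 3 edges, delete both glued faces → V=21, E=50, F=31.
Check: V − E + F = 21 − 50 + 31 = 2.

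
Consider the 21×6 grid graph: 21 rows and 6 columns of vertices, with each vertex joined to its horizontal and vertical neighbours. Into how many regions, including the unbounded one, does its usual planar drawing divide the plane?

101

The grid has V = 21·6 = 126 vertices and E = 21·5 + 6·20 = 225 edges.
F = 2 − V + E = 2 − 126 + 225 = 101.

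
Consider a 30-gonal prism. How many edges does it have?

90

A prism on an n-gon has two n-gon bases and n rectangular sides: V = 2·30 = 60, E = 3·30 = 90, F = 30 + 2 = 32.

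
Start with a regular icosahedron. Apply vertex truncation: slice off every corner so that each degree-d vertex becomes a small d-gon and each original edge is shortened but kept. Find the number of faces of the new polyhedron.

The base solid has V = 12, E = 30, F = 20.
Truncation replaces each original edge-end by a new vertex, so V′ = 2E = 60.
Each original edge survives, and each old vertex of degree d contributes d new edges; summing degrees gives Σd = 2E, so E′ = E + 2E = 3E = 90.
Each original face survives and each original vertex becomes one new face: F′ = F + V = 32.

32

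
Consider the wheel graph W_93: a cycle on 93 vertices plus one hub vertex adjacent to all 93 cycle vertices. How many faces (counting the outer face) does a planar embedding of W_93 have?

94

W_93 has V = 93 + 1 = 94 vertices and E = 2·93 = 186 edges.
By Euler's formula F = 2 − V + E = 2 − 94 + 186 = 94.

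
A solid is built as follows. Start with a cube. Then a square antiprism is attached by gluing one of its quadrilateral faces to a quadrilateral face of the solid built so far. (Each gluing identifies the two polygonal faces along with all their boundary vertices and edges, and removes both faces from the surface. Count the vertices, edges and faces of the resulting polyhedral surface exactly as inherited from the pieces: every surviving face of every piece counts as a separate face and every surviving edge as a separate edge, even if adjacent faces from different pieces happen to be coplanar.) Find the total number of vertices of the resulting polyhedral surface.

12

A cube: V=8, E=12, F=6.
Attach a square antiprism (V=8, E=16, F=10) along a 4-gon: merge 4 vertices and 4 edges, delete both glued faces → V=12, E=24, F=14.
Check: V − E + F = 12 − 24 + 14 = 2.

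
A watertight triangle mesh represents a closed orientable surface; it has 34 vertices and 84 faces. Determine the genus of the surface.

5

Every face is a triangle, so 2E = 3·84 = 252, giving E = 126.
χ = V − E + F = 34 − 126 + 84 = -8.
For a closed orientable surface χ = 2 − 2g, so g = (2 − (-8))/2 = 5.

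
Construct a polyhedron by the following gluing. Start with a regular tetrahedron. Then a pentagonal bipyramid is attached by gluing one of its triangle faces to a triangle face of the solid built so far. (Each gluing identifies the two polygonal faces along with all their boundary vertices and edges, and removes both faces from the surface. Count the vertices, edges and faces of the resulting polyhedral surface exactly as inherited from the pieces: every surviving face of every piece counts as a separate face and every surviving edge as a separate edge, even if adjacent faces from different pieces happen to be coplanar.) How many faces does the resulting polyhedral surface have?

A regular tetrahedron: V=4, E=6, F=4.
Attach a pentagonal bipyramid (V=7, E=15, F=10) along a 3-gon: merge 3 vertices and 3 edges, delete both glued faces → V=8, E=18, F=12.
Check: V − E + F = 8 − 18 + 12 = 2.

12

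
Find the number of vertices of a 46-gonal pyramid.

47

A pyramid on an n-gon base has one n-gon and n triangles: V = 46 + 1 = 47, E = 2·46 = 92, F = 46 + 1 = 47.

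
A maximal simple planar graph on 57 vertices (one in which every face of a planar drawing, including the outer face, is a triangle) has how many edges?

In a plane triangulation 3F = 2E and V − E + F = 2, so E = 3V − 6 = 3·57 − 6 = 165.

165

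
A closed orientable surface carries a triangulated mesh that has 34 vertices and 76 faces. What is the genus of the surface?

3

Every face is a triangle, so 2E = 3·76 = 228, giving E = 114.
χ = V − E + F = 34 − 114 + 76 = -4.
For a closed orientable surface χ = 2 − 2g, so g = (2 − (-4))/2 = 3.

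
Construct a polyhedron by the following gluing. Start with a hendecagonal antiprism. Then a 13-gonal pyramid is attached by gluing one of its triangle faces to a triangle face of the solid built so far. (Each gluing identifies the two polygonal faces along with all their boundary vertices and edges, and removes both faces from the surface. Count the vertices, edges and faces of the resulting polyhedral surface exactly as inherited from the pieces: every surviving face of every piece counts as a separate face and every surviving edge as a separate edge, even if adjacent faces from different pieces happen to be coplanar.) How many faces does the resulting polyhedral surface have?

36

A hendecagonal antiprism: V=22, E=44, F=24.
Attach a 13-gonal pyramid (V=14, E=26, F=14) along a 3-gon: merge 3 vertices and 3 edges, delete both glued faces → V=33, E=67, F=36.
Check: V − E + F = 33 − 67 + 36 = 2.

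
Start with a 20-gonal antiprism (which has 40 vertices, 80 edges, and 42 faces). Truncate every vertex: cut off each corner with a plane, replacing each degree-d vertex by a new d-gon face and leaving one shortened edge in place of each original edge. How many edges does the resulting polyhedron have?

Truncation replaces each original edge-end by a new vertex, so V′ = 2E = 160.
Each original edge survives, and each old vertex of degree d contributes d new edges; summing degrees gives Σd = 2E, so E′ = E + 2E = 3E = 240.
Each original face survives and each original vertex becomes one new face: F′ = F + V = 82.

240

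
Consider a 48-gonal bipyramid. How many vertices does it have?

50

A bipyramid over an n-gon has 2n triangular faces and n + 2 vertices: V = 48 + 2 = 50, E = 3·48 = 144, F = 2·48 = 96.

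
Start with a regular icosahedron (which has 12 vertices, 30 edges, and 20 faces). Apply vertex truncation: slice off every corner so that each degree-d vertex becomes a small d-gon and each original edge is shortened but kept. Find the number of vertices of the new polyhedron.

Truncation replaces each original edge-end by a new vertex, so V′ = 2E = 60.
Each original edge survives, and each old vertex of degree d contributes d new edges; summing degrees gives Σd = 2E, so E′ = E + 2E = 3E = 90.
Each original face survives and each original vertex becomes one new face: F′ = F + V = 32.

60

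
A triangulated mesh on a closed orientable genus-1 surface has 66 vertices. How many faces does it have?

χ = 2 − 2·1 = 0, and every face is a triangle so 3F = 2E.
V − E + F = 0 with E = 3F/2 gives 66 − (3/2 − 1)·F = 0, so F = 132 and E = 198.

132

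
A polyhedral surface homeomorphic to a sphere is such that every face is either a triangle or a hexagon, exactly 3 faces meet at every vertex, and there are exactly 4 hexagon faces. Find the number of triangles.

4

Let x be the number of triangles; then F = 4 + x.
Edge–face incidences: 2E = 6·4 + 3·x = 24 + 3x.
Every vertex has degree 3, so 3V = 2E.
Euler: V − E + F = 2 ⇒ (2E)/3 − E + (4 + x) = 2.
Multiply by 6: 2·(2E) − 3·(2E) + 6·(4 + x) = 12, i.e. 24 + 6x − (24 + 3x) = 12.
Collecting terms: 3x = 12, so x = 4.
Then 2E = 24 + 3·4 = 36, so E = 18, V = 2E/3 = 12, F = 4 + 4 = 8.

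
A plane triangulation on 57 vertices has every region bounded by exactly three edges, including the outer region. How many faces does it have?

In a plane triangulation 3F = 2E and V − E + F = 2, so F = 2V − 4 = 2·57 − 4 = 110.

110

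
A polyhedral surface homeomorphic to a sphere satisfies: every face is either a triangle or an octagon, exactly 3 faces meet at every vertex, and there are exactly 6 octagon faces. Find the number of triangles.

8

Let x be the number of triangles; then F = 6 + x.
Edge–face incidences: 2E = 8·6 + 3·x = 48 + 3x.
Every vertex has degree 3, so 3V = 2E.
Euler: V − E + F = 2 ⇒ (2E)/3 − E + (6 + x) = 2.
Multiply by 6: 2·(2E) − 3·(2E) + 6·(6 + x) = 12, i.e. 36 + 6x − (48 + 3x) = 12.
Collecting terms: 3x − 12 = 12, so 3x = 24, so x = 8.
Then 2E = 48 + 3·8 = 72, so E = 36, V = 2E/3 = 24, F = 6 + 8 = 14.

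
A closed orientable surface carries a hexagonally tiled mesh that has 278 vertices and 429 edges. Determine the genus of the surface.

Every face is a hexagon and each edge borders two faces, so 6F = 2·429, giving F = 143.
χ = V − E + F = 278 − 429 + 143 = -8.
For a closed orientable surface χ = 2 − 2g, so g = (2 − (-8))/2 = 5.

5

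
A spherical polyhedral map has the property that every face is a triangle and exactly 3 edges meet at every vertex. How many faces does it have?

Each face has 3 edges and each edge borders two faces, so 2E = 3F.
Each vertex has degree 3, so 3V = 2E and hence V = 3F/3.
Euler: V − E + F = 2 ⇒ (3F/3) − (3F/2) + F = 2.
Multiply by 6: (6 − 9 + 6)F = 12, i.e. 3F = 12.
So F = 4, E = 3·4/2 = 6, V = 3·4/3 = 4.

4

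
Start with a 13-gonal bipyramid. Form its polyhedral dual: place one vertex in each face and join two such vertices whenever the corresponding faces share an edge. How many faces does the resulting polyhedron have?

The base solid has V = 15, E = 39, F = 26.
The dual swaps V and F and preserves E: V′ = F = 26, E′ = E = 39, F′ = V = 15.

15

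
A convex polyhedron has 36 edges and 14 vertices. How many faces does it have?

Here V − E + F = 2.
F = 2 − V + E = 2 − 14 + 36 = 24.

24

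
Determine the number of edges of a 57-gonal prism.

171

A prism on an n-gon has two n-gon bases and n rectangular sides: V = 2·57 = 114, E = 3·57 = 171, F = 57 + 2 = 59.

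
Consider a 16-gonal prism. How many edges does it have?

48

A prism on an n-gon has two n-gon bases and n rectangular sides: V = 2·16 = 32, E = 3·16 = 48, F = 16 + 2 = 18.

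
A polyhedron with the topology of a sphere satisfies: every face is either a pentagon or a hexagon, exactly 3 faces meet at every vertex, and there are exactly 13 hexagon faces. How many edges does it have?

69

Let x be the number of pentagons; then F = 13 + x.
Edge–face incidences: 2E = 6·13 + 5·x = 78 + 5x.
Every vertex has degree 3, so 3V = 2E.
Euler: V − E + F = 2 ⇒ (2E)/3 − E + (13 + x) = 2.
Multiply by 6: 2·(2E) − 3·(2E) + 6·(13 + x) = 12, i.e. 78 + 6x − (78 + 5x) = 12.
Collecting terms: x = 12.
Then 2E = 78 + 5·12 = 138, so E = 69, V = 2E/3 = 46, F = 13 + 12 = 25.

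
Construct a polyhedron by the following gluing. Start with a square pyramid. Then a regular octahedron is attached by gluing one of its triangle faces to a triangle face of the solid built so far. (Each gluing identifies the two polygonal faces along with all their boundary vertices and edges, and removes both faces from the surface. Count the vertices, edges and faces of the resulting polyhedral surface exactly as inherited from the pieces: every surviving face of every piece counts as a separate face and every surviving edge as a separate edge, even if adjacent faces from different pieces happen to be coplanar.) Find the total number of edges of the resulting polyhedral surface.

A square pyramid: V=5, E=8, F=5.
Attach a regular octahedron (V=6, E=12, F=8) along a 3-gon: merge 3 vertices and 3 edges, delete both glued faces → V=8, E=17, F=11.
Check: V − E + F = 8 − 17 + 11 = 2.

17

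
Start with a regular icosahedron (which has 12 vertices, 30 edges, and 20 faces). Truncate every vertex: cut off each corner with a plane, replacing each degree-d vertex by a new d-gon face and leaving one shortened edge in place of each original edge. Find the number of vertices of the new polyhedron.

60

Truncation replaces each original edge-end by a new vertex, so V′ = 2E = 60.
Each original edge survives, and each old vertex of degree d contributes d new edges; summing degrees gives Σd = 2E, so E′ = E + 2E = 3E = 90.
Each original face survives and each original vertex becomes one new face: F′ = F + V = 32.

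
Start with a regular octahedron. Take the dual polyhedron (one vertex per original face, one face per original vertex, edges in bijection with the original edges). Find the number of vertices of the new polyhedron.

The base solid has V = 6, E = 12, F = 8.
The dual swaps V and F and preserves E: V′ = F = 8, E′ = E = 12, F′ = V = 6.

8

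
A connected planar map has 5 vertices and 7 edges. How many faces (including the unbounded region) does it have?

Euler's formula for a connected plane graph: V − E + F = 2, so F = 2 − 5 + 7 = 4.

4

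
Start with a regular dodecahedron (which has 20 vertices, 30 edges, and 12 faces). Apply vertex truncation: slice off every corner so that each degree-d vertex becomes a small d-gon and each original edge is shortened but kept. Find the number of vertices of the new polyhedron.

60

Truncation replaces each original edge-end by a new vertex, so V′ = 2E = 60.
Each original edge survives, and each old vertex of degree d contributes d new edges; summing degrees gives Σd = 2E, so E′ = E + 2E = 3E = 90.
Each original face survives and each original vertex becomes one new face: F′ = F + V = 32.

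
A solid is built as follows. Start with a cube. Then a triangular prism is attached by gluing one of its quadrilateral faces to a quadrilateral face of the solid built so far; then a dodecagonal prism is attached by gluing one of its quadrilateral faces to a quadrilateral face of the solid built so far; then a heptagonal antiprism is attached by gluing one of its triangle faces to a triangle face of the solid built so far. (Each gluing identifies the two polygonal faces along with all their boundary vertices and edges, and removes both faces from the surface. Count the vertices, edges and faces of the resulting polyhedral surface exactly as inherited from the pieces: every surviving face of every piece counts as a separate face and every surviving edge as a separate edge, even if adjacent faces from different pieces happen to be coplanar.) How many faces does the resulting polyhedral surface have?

35

A cube: V=8, E=12, F=6.
Attach a triangular prism (V=6, E=9, F=5) along a 4-gon: merge 4 vertices and 4 edges, delete both glued faces → V=10, E=17, F=9.
Attach a dodecagonal prism (V=24, E=36, F=14) along a 4-gon: merge 4 vertices and 4 edges, delete both glued faces → V=30, E=49, F=21.
Attach a heptagonal antiprism (V=14, E=28, F=16) along a 3-gon: merge 3 vertices and 3 edges, delete both glued faces → V=41, E=74, F=35.
Check: V − E + F = 41 − 74 + 35 = 2.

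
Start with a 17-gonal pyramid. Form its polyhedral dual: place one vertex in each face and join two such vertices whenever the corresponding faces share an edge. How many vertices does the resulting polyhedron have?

18

The base solid has V = 18, E = 34, F = 18.
The dual swaps V and F and preserves E: V′ = F = 18, E′ = E = 34, F′ = V = 18.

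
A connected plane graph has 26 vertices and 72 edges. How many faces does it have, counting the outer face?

Euler's formula for a connected plane graph: V − E + F = 2, so F = 2 − 26 + 72 = 48.

48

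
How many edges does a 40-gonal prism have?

120

A prism on an n-gon has two n-gon bases and n rectangular sides: V = 2·40 = 80, E = 3·40 = 120, F = 40 + 2 = 42.
Check: V − E + F = 80 − 120 + 42 = 2.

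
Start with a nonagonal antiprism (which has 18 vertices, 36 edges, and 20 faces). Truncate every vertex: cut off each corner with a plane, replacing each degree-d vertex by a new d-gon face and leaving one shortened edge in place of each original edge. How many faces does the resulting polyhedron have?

Truncation replaces each original edge-end by a new vertex, so V′ = 2E = 72.
Each original edge survives, and each old vertex of degree d contributes d new edges; summing degrees gives Σd = 2E, so E′ = E + 2E = 3E = 108.
Each original face survives and each original vertex becomes one new face: F′ = F + V = 38.

38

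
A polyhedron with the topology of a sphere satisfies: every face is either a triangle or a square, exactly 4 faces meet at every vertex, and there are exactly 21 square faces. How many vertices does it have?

27

Let x be the number of triangles; then F = 21 + x.
Edge–face incidences: 2E = 4·21 + 3·x = 84 + 3x.
Every vertex has degree 4, so 4V = 2E.
Euler: V − E + F = 2 ⇒ (2E)/4 − E + (21 + x) = 2.
Multiply by 8: 2·(2E) − 4·(2E) + 8·(21 + x) = 16, i.e. 168 + 8x − 2·(84 + 3x) = 16.
Collecting terms: 2x = 16, so x = 8.
Then 2E = 84 + 3·8 = 108, so E = 54, V = 2E/4 = 27, F = 21 + 8 = 29.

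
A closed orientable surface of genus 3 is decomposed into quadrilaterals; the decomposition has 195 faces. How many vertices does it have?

191

χ = 2 − 2·3 = -4, and every face is a square so 4F = 2E.
E = 4·195/2 = 390. Then V = -4 + E − F = -4 + 390 − 195 = 191.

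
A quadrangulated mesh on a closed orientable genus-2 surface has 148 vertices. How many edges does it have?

300

χ = 2 − 2·2 = -2, and every face is a square so 4F = 2E.
V − E + F = -2 with E = 4F/2 gives 148 − (4/2 − 1)·F = -2, so F = 150 and E = 300.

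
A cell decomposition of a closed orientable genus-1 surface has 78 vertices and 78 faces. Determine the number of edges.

For a closed orientable surface of genus 1, χ = 2 − 2·1 = 0.
E = V + F − (0) = 78 + 78 − (0) = 156.

156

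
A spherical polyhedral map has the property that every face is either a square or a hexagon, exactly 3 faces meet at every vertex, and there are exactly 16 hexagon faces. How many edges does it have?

Let x be the number of squares; then F = 16 + x.
Edge–face incidences: 2E = 6·16 + 4·x = 96 + 4x.
Every vertex has degree 3, so 3V = 2E.
Euler: V − E + F = 2 ⇒ (2E)/3 − E + (16 + x) = 2.
Multiply by 6: 2·(2E) − 3·(2E) + 6·(16 + x) = 12, i.e. 96 + 6x − (96 + 4x) = 12.
Collecting terms: 2x = 12, so x = 6.
Then 2E = 96 + 4·6 = 120, so E = 60, V = 2E/3 = 40, F = 16 + 6 = 22.

60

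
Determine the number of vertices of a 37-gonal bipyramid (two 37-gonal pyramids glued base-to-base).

A bipyramid over an n-gon has 2n triangular faces and n + 2 vertices: V = 37 + 2 = 39, E = 3·37 = 111, F = 2·37 = 74.

39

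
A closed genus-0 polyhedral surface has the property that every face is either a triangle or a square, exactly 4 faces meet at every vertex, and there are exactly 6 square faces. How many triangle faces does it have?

Let x be the number of triangles; then F = 6 + x.
Edge–face incidences: 2E = 4·6 + 3·x = 24 + 3x.
Every vertex has degree 4, so 4V = 2E.
Euler: V − E + F = 2 ⇒ (2E)/4 − E + (6 + x) = 2.
Multiply by 8: 2·(2E) − 4·(2E) + 8·(6 + x) = 16, i.e. 48 + 8x − 2·(24 + 3x) = 16.
Collecting terms: 2x = 16, so x = 8.
Then 2E = 24 + 3·8 = 48, so E = 24, V = 2E/4 = 12, F = 6 + 8 = 14.

8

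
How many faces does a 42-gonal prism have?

44

A prism on an n-gon has two n-gon bases and n rectangular sides: V = 2·42 = 84, E = 3·42 = 126, F = 42 + 2 = 44.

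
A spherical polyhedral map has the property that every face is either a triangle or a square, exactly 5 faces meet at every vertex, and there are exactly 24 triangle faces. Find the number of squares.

Let x be the number of squares; then F = 24 + x.
Edge–face incidences: 2E = 3·24 + 4·x = 72 + 4x.
Every vertex has degree 5, so 5V = 2E.
Euler: V − E + F = 2 ⇒ (2E)/5 − E + (24 + x) = 2.
Multiply by 10: 2·(2E) − 5·(2E) + 10·(24 + x) = 20, i.e. 240 + 10x − 3·(72 + 4x) = 20.
Collecting terms: −2x + 24 = 20, so −2x = −4, so x = 2.
Then 2E = 72 + 4·2 = 80, so E = 40, V = 2E/5 = 16, F = 24 + 2 = 26.

2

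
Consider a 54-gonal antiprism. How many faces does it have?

An antiprism on an n-gon has two n-gon caps and 2n triangles: V = 2·54 = 108, E = 4·54 = 216, F = 2·54 + 2 = 110.
Check: V − E + F = 108 − 216 + 110 = 2.

110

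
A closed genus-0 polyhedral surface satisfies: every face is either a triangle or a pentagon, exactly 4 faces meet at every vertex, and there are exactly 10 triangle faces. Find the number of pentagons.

2

Let x be the number of pentagons; then F = 10 + x.
Edge–face incidences: 2E = 3·10 + 5·x = 30 + 5x.
Every vertex has degree 4, so 4V = 2E.
Euler: V − E + F = 2 ⇒ (2E)/4 − E + (10 + x) = 2.
Multiply by 8: 2·(2E) − 4·(2E) + 8·(10 + x) = 16, i.e. 80 + 8x − 2·(30 + 5x) = 16.
Collecting terms: −2x + 20 = 16, so −2x = −4, so x = 2.
Then 2E = 30 + 5·2 = 40, so E = 20, V = 2E/4 = 10, F = 10 + 2 = 12.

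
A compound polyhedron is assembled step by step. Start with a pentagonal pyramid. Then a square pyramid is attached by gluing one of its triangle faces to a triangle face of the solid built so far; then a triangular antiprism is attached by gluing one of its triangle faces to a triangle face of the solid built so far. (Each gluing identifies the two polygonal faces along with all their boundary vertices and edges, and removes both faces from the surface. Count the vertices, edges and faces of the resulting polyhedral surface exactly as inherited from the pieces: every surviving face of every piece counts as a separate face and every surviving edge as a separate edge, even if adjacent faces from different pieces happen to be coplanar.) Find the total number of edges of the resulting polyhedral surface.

24

A pentagonal pyramid: V=6, E=10, F=6.
Attach a square pyramid (V=5, E=8, F=5) along a 3-gon: merge 3 vertices and 3 edges, delete both glued faces → V=8, E=15, F=9.
Attach a triangular antiprism (V=6, E=12, F=8) along a 3-gon: merge 3 vertices and 3 edges, delete both glued faces → V=11, E=24, F=15.
Check: V − E + F = 11 − 24 + 15 = 2.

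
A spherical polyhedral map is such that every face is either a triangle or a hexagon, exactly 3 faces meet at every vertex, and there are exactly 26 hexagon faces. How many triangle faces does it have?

Let x be the number of triangles; then F = 26 + x.
Edge–face incidences: 2E = 6·26 + 3·x = 156 + 3x.
Every vertex has degree 3, so 3V = 2E.
Euler: V − E + F = 2 ⇒ (2E)/3 − E + (26 + x) = 2.
Multiply by 6: 2·(2E) − 3·(2E) + 6·(26 + x) = 12, i.e. 156 + 6x − (156 + 3x) = 12.
Collecting terms: 3x = 12, so x = 4.
Then 2E = 156 + 3·4 = 168, so E = 84, V = 2E/3 = 56, F = 26 + 4 = 30.

4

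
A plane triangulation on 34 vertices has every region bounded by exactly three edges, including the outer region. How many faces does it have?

In a plane triangulation 3F = 2E and V − E + F = 2, so F = 2V − 4 = 2·34 − 4 = 64.

64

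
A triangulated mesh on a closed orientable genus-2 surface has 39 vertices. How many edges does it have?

χ = 2 − 2·2 = -2, and every face is a triangle so 3F = 2E.
V − E + F = -2 with E = 3F/2 gives 39 − (3/2 − 1)·F = -2, so F = 82 and E = 123.

123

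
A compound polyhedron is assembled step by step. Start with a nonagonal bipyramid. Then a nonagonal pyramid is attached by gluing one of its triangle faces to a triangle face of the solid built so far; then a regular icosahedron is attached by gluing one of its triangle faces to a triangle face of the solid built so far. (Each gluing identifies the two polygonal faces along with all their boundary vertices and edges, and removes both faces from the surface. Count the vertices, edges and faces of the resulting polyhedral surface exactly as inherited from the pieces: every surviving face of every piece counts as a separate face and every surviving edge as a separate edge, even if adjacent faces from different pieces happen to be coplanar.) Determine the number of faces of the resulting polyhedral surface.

A nonagonal bipyramid: V=11, E=27, F=18.
Attach a nonagonal pyramid (V=10, E=18, F=10) along a 3-gon: merge 3 vertices and 3 edges, delete both glued faces → V=18, E=42, F=26.
Attach a regular icosahedron (V=12, E=30, F=20) along a 3-gon: merge 3 vertices and 3 edges, delete both glued faces → V=27, E=69, F=44.
Check: V − E + F = 27 − 69 + 44 = 2.

44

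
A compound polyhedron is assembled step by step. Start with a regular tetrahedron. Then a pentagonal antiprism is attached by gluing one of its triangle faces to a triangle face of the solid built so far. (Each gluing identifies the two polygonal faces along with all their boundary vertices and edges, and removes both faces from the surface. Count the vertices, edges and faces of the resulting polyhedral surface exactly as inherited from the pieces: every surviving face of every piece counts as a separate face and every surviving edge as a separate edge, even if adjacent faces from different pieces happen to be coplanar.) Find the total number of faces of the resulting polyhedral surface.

14

A regular tetrahedron: V=4, E=6, F=4.
Attach a pentagonal antiprism (V=10, E=20, F=12) along a 3-gon: merge 3 vertices and 3 edges, delete both glued faces → V=11, E=23, F=14.
Check: V − E + F = 11 − 23 + 14 = 2.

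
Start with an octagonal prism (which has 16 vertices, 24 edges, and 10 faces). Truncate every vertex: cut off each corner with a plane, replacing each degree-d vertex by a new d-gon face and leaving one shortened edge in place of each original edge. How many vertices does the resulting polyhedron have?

48

Truncation replaces each original edge-end by a new vertex, so V′ = 2E = 48.
Each original edge survives, and each old vertex of degree d contributes d new edges; summing degrees gives Σd = 2E, so E′ = E + 2E = 3E = 72.
Each original face survives and each original vertex becomes one new face: F′ = F + V = 26.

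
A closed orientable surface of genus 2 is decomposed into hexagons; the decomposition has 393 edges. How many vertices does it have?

260

χ = 2 − 2·2 = -2, and every face is a hexagon so 6F = 2E.
F = 2E/6 = 131. Then V = -2 + E − F = -2 + 393 − 131 = 260.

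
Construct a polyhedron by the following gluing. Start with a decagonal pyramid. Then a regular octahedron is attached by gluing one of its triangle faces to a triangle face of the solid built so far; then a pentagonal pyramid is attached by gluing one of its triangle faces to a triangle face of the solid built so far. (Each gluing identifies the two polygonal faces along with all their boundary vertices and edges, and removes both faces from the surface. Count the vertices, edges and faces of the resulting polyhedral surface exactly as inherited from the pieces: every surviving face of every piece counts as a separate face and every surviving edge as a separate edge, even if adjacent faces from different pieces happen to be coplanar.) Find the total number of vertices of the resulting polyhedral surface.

17

A decagonal pyramid: V=11, E=20, F=11.
Attach a regular octahedron (V=6, E=12, F=8) along a 3-gon: merge 3 vertices and 3 edges, delete both glued faces → V=14, E=29, F=17.
Attach a pentagonal pyramid (V=6, E=10, F=6) along a 3-gon: merge 3 vertices and 3 edges, delete both glued faces → V=17, E=36, F=21.
Check: V − E + F = 17 − 36 + 21 = 2.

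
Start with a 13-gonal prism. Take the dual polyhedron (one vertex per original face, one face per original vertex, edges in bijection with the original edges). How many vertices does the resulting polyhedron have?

The base solid has V = 26, E = 39, F = 15.
The dual swaps V and F and preserves E: V′ = F = 15, E′ = E = 39, F′ = V = 26.

15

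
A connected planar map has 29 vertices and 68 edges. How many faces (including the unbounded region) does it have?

Euler's formula for a connected plane graph: V − E + F = 2, so F = 2 − 29 + 68 = 41.

41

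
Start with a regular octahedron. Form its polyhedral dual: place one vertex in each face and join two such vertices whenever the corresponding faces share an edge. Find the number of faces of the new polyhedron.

6

The base solid has V = 6, E = 12, F = 8.
The dual swaps V and F and preserves E: V′ = F = 8, E′ = E = 12, F′ = V = 6.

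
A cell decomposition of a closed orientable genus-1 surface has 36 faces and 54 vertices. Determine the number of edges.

90

For a closed orientable surface of genus 1, χ = 2 − 2·1 = 0.
E = V + F − (0) = 54 + 36 − (0) = 90.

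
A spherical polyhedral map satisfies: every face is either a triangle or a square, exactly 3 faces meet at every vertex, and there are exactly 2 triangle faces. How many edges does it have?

Let x be the number of squares; then F = 2 + x.
Edge–face incidences: 2E = 3·2 + 4·x = 6 + 4x.
Every vertex has degree 3, so 3V = 2E.
Euler: V − E + F = 2 ⇒ (2E)/3 − E + (2 + x) = 2.
Multiply by 6: 2·(2E) − 3·(2E) + 6·(2 + x) = 12, i.e. 12 + 6x − (6 + 4x) = 12.
Collecting terms: 2x + 6 = 12, so 2x = 6, so x = 3.
Then 2E = 6 + 4·3 = 18, so E = 9, V = 2E/3 = 6, F = 2 + 3 = 5.

9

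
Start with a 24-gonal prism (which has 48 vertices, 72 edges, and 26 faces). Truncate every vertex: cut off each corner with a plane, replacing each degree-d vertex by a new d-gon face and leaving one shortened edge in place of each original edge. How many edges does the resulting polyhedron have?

216

Truncation replaces each original edge-end by a new vertex, so V′ = 2E = 144.
Each original edge survives, and each old vertex of degree d contributes d new edges; summing degrees gives Σd = 2E, so E′ = E + 2E = 3E = 216.
Each original face survives and each original vertex becomes one new face: F′ = F + V = 74.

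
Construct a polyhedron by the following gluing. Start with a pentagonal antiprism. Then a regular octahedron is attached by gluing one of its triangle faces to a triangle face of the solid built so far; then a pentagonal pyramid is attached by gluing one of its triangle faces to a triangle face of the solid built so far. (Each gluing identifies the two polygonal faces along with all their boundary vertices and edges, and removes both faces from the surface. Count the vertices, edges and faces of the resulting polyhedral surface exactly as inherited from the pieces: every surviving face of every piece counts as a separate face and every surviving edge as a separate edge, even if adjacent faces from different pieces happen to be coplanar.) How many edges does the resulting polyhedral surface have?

36

A pentagonal antiprism: V=10, E=20, F=12.
Attach a regular octahedron (V=6, E=12, F=8) along a 3-gon: merge 3 vertices and 3 edges, delete both glued faces → V=13, E=29, F=18.
Attach a pentagonal pyramid (V=6, E=10, F=6) along a 3-gon: merge 3 vertices and 3 edges, delete both glued faces → V=16, E=36, F=22.
Check: V − E + F = 16 − 36 + 22 = 2.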